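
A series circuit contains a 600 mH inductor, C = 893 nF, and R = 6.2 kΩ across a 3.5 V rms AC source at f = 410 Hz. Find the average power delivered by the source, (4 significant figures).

1.914 mW

ω = 2πf = 2576 rad/s
X_L = ωL = 1546 Ω
X_C = 1/(ωC) = 434.7 Ω
Net reactance X = X_L − X_C = 1111 Ω
Z = 6200 + j1111 Ω
|Z| = √(6200² + 1111²) = 6299 Ω
∠Z = arctan(1111/6200) = 10.16°
I = V/|Z| = 555.7 μA
P = VI cos φ = 3.5 × 0.0005557 × cos(10.16°) = 1.914 mW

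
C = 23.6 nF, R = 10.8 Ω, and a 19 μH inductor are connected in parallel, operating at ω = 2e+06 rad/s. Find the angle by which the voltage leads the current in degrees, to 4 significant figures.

-12.71°

X_L = ωL = 38.00 Ω
X_C = 1/(ωC) = 21.19 Ω
Parallel: admittances add. Y = 1/R + 1/(jωL) + jωC
Y = (0.09259 + j0.02088) S
|Y| = 0.09492 S → |Z| = 1/|Y| = 10.54 Ω, ∠Z = −∠Y = -12.71°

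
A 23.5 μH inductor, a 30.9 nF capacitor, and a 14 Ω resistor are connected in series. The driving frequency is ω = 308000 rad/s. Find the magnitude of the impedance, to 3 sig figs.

X_L = ωL = 7.24 Ω
X_C = 1/(ωC) = 105 Ω
Net reactance X = X_L − X_C = -97.8 Ω
Z = 14.0 − j97.8 Ω
|Z| = √(14.0² + 97.8²) = 98.8 Ω

98.8 Ω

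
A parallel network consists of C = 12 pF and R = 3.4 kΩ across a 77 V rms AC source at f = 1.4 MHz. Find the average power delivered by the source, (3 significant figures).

1.74 W

ω = 2πf = 8.796e+06 rad/s
X_C = 1/(ωC) = 9470 Ω
Parallel: admittances add. Y = 1/R + jωC
Y = (0.000294 + j0.000106) S
|Y| = 0.000312 S → |Z| = 1/|Y| = 3200 Ω, ∠Z = −∠Y = -19.7°
I = V/|Z| = 24.1 mA
P = VI cos φ = 77 × 0.0241 × cos(-19.7°) = 1.74 W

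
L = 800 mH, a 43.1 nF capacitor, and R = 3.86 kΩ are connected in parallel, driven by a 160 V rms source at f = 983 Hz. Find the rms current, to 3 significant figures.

ω = 2πf = 6176 rad/s
X_L = ωL = 4940 Ω
X_C = 1/(ωC) = 3760 Ω
Parallel: admittances add. Y = 1/R + 1/(jωL) + jωC
Y = (0.000259 + j6.38e-05) S
|Y| = 0.000267 S → |Z| = 1/|Y| = 3750 Ω, ∠Z = −∠Y = -13.8°
I = V/|Z| = 160/3750 = 42.7 mA

42.7 mA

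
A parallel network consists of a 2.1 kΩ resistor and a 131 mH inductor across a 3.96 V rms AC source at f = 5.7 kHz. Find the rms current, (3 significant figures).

2.07 mA

ω = 2πf = 35810 rad/s
X_L = ωL = 4690 Ω
Parallel: admittances add. Y = 1/R + 1/(jωL)
Y = (0.000476 − j0.000213) S
|Y| = 0.000522 S → |Z| = 1/|Y| = 1920 Ω, ∠Z = −∠Y = 24.1°
I = V/|Z| = 3.96/1920 = 2.07 mA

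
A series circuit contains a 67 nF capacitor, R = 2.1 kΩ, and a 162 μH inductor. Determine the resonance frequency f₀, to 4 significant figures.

ω₀ = 1/√(LC) = 1/√(0.000162 × 6.7e-08) = 303500 rad/s
f₀ = ω₀/(2π) = 48.31 kHz

48.31 kHz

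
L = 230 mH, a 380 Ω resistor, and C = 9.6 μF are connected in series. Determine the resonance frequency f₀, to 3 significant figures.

107 Hz

ω₀ = 1/√(LC) = 1/√(0.23 × 9.6e-06) = 673.0 rad/s
f₀ = ω₀/(2π) = 107 Hz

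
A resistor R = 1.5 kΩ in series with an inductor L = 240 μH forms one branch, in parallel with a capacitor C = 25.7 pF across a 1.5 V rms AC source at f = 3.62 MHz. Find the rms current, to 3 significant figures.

ω = 2πf = 2.275e+07 rad/s
X_L = ωL = 5460 Ω
X_C = 1/(ωC) = 1710 Ω
Branch 1 (R+jX_L): Z₁ = 1500 + j5460 Ω, |Z₁| = 5660 Ω
Branch 2 (−jX_C): Z₂ = −j1710 Ω
Parallel: Z = Z₁Z₂/(Z₁+Z₂), |Z| = 2400 Ω, ∠Z = -83.6°
I = V/|Z| = 1.5/2400 = 625 μA

625 μA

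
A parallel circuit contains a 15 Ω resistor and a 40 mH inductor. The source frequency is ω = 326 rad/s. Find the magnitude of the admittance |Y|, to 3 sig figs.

102 mS

X_L = ωL = 13.0 Ω
Parallel: admittances add. Y = 1/R + 1/(jωL)
Y = (0.0667 − j0.0767) S
|Y| = 0.102 S → |Z| = 1/|Y| = 9.84 Ω, ∠Z = −∠Y = 49.0°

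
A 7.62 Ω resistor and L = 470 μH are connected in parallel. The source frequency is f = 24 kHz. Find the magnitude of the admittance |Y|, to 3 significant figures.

132 mS

ω = 2πf = 150800 rad/s
X_L = ωL = 70.9 Ω
Parallel: admittances add. Y = 1/R + 1/(jωL)
Y = (0.131 − j0.0141) S
|Y| = 0.132 S → |Z| = 1/|Y| = 7.58 Ω, ∠Z = −∠Y = 6.14°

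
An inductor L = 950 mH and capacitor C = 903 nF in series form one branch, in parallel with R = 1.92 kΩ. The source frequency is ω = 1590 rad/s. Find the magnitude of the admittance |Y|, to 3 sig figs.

X_L = ωL = 1510 Ω
X_C = 1/(ωC) = 696 Ω
Branch 1: Z₁ = R = 1920 Ω
Branch 2 (series LC): Z₂ = j(X_L − X_C) = j814 Ω
Parallel: Z = Z₁Z₂/(Z₁+Z₂), |Z| = 749 Ω, ∠Z = 67.0°
|Y| = 1/|Z| = 1.33 mS

1.33 mS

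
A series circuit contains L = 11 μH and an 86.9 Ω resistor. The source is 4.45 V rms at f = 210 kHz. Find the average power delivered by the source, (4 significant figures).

221.7 mW

ω = 2πf = 1.319e+06 rad/s
X_L = ωL = 14.51 Ω
Z = 86.90 + j14.51 Ω
|Z| = √(86.90² + 14.51²) = 88.10 Ω
∠Z = arctan(14.51/86.90) = 9.482°
I = V/|Z| = 50.51 mA
P = VI cos φ = 4.45 × 0.05051 × cos(9.482°) = 221.7 mW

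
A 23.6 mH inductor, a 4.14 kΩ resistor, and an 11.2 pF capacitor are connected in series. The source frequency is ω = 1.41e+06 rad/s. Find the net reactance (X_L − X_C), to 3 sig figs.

-30000 Ω

X_L = ωL = 33300 Ω
X_C = 1/(ωC) = 63300 Ω
X = 33300 − 63300 = -30000 Ω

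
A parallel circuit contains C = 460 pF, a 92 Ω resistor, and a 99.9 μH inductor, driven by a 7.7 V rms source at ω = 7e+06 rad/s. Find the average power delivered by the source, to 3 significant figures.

644 mW

X_L = ωL = 699 Ω
X_C = 1/(ωC) = 311 Ω
Parallel: admittances add. Y = 1/R + 1/(jωL) + jωC
Y = (0.0109 + j0.00179) S
|Y| = 0.0110 S → |Z| = 1/|Y| = 90.8 Ω, ∠Z = −∠Y = -9.35°
I = V/|Z| = 84.8 mA
P = VI cos φ = 7.7 × 0.0848 × cos(-9.35°) = 644 mW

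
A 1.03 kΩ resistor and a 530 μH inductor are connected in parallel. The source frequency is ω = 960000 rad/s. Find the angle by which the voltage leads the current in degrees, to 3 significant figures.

X_L = ωL = 509 Ω
Parallel: admittances add. Y = 1/R + 1/(jωL)
Y = (0.000971 − j0.00197) S
|Y| = 0.00219 S → |Z| = 1/|Y| = 456 Ω, ∠Z = −∠Y = 63.7°

63.7°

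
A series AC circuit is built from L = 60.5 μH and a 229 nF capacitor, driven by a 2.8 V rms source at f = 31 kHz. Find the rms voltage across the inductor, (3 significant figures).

ω = 2πf = 194800 rad/s
X_L = ωL = 11.8 Ω
X_C = 1/(ωC) = 22.4 Ω
Net reactance X = X_L − X_C = -10.6 Ω
Z = − j10.6 Ω
|Z| = √(0² + 10.6²) = 10.6 Ω
I = V/|Z| = 263 mA
V_L = I·|Z_L| = 0.263 × 11.8 = 3.10 V

3.10 V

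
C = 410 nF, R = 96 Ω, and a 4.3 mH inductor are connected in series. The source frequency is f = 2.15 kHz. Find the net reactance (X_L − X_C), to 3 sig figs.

-122 Ω

ω = 2πf = 13510 rad/s
X_L = ωL = 58.1 Ω
X_C = 1/(ωC) = 181 Ω
X = 58.1 − 181 = -122 Ω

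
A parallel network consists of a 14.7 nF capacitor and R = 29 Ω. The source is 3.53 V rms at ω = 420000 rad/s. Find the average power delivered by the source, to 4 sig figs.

429.7 mW

X_C = 1/(ωC) = 162.0 Ω
Parallel: admittances add. Y = 1/R + jωC
Y = (0.03448 + j0.006174) S
|Y| = 0.03503 S → |Z| = 1/|Y| = 28.55 Ω, ∠Z = −∠Y = -10.15°
I = V/|Z| = 123.7 mA
P = VI cos φ = 3.53 × 0.1237 × cos(-10.15°) = 429.7 mW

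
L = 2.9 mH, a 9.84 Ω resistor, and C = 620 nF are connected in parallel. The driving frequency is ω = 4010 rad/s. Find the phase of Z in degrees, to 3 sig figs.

X_L = ωL = 11.6 Ω
X_C = 1/(ωC) = 402 Ω
Parallel: admittances add. Y = 1/R + 1/(jωL) + jωC
Y = (0.102 − j0.0835) S
|Y| = 0.132 S → |Z| = 1/|Y| = 7.60 Ω, ∠Z = −∠Y = 39.4°

39.4°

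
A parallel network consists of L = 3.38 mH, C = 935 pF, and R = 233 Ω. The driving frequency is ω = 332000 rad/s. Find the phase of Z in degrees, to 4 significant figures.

X_L = ωL = 1122 Ω
X_C = 1/(ωC) = 3221 Ω
Parallel: admittances add. Y = 1/R + 1/(jωL) + jωC
Y = (0.004292 − j0.0005807) S
|Y| = 0.004331 S → |Z| = 1/|Y| = 230.9 Ω, ∠Z = −∠Y = 7.706°

7.706°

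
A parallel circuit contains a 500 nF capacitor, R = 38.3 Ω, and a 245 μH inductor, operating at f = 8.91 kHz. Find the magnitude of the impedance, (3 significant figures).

19.2 Ω

ω = 2πf = 55980 rad/s
X_L = ωL = 13.7 Ω
X_C = 1/(ωC) = 35.7 Ω
Parallel: admittances add. Y = 1/R + 1/(jωL) + jωC
Y = (0.0261 − j0.0449) S
|Y| = 0.0520 S → |Z| = 1/|Y| = 19.2 Ω, ∠Z = −∠Y = 59.8°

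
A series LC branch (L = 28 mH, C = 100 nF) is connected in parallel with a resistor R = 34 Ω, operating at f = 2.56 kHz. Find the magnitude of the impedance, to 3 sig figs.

ω = 2πf = 16080 rad/s
X_L = ωL = 450 Ω
X_C = 1/(ωC) = 622 Ω
Branch 1: Z₁ = R = 34.0 Ω
Branch 2 (series LC): Z₂ = j(X_L − X_C) = −j171 Ω
Parallel: Z = Z₁Z₂/(Z₁+Z₂), |Z| = 33.3 Ω, ∠Z = -11.2°

33.3 Ω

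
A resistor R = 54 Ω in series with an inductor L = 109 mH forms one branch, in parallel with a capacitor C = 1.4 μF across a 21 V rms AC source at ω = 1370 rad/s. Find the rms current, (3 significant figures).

95.4 mA

X_L = ωL = 149 Ω
X_C = 1/(ωC) = 521 Ω
Branch 1 (R+jX_L): Z₁ = 54.0 + j149 Ω, |Z₁| = 159 Ω
Branch 2 (−jX_C): Z₂ = −j521 Ω
Parallel: Z = Z₁Z₂/(Z₁+Z₂), |Z| = 220 Ω, ∠Z = 61.9°
I = V/|Z| = 21/220 = 95.4 mA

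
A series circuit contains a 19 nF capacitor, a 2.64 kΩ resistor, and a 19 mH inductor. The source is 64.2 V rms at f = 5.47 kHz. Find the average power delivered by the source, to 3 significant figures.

1.41 W

ω = 2πf = 34370 rad/s
X_L = ωL = 653 Ω
X_C = 1/(ωC) = 1530 Ω
Net reactance X = X_L − X_C = -878 Ω
Z = 2640 − j878 Ω
|Z| = √(2640² + 878²) = 2780 Ω
∠Z = arctan(-878/2640) = -18.4°
I = V/|Z| = 23.1 mA
P = VI cos φ = 64.2 × 0.0231 × cos(-18.4°) = 1.41 W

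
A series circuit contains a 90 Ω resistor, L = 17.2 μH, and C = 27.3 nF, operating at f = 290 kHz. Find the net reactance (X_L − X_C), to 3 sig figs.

ω = 2πf = 1.822e+06 rad/s
X_L = ωL = 31.3 Ω
X_C = 1/(ωC) = 20.1 Ω
X = 31.3 − 20.1 = 11.2 Ω

11.2 Ω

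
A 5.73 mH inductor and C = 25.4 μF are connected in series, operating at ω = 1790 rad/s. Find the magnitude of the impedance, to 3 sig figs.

11.7 Ω

X_L = ωL = 10.3 Ω
X_C = 1/(ωC) = 22.0 Ω
Net reactance X = X_L − X_C = -11.7 Ω
Z = − j11.7 Ω
|Z| = √(0² + 11.7²) = 11.7 Ω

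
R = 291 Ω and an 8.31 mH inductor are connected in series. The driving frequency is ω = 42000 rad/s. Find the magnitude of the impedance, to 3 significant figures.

X_L = ωL = 349 Ω
Z = 291 + j349 Ω
|Z| = √(291² + 349²) = 454 Ω

454 Ω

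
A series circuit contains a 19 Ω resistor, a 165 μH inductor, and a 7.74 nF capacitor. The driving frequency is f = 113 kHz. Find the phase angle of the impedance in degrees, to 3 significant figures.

ω = 2πf = 710000 rad/s
X_L = ωL = 117 Ω
X_C = 1/(ωC) = 182 Ω
Net reactance X = X_L − X_C = -64.8 Ω
Z = 19.0 − j64.8 Ω
|Z| = √(19.0² + 64.8²) = 67.5 Ω
∠Z = arctan(-64.8/19.0) = -73.7°

-73.7°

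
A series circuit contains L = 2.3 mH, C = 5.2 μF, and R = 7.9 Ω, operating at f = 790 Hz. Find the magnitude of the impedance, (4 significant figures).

ω = 2πf = 4964 rad/s
X_L = ωL = 11.42 Ω
X_C = 1/(ωC) = 38.74 Ω
Net reactance X = X_L − X_C = -27.33 Ω
Z = 7.900 − j27.33 Ω
|Z| = √(7.900² + 27.33²) = 28.45 Ω

28.45 Ω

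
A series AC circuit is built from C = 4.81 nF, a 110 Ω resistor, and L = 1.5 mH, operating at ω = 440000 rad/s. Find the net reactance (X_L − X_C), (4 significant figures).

X_L = ωL = 660.0 Ω
X_C = 1/(ωC) = 472.5 Ω
X = 660.0 − 472.5 = 187.5 Ω

187.5 Ω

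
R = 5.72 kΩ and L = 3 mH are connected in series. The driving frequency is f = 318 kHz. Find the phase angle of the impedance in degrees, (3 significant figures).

ω = 2πf = 1.998e+06 rad/s
X_L = ωL = 5990 Ω
Z = 5720 + j5990 Ω
|Z| = √(5720² + 5990²) = 8290 Ω
∠Z = arctan(5990/5720) = 46.3°

46.3°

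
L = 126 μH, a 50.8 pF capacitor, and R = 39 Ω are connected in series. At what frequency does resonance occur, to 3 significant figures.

1.99 MHz

ω₀ = 1/√(LC) = 1/√(0.000126 × 5.08e-11) = 1.25e+07 rad/s
f₀ = ω₀/(2π) = 1.99 MHz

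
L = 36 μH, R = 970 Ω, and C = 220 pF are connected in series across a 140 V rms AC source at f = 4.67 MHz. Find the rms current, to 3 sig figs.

ω = 2πf = 2.934e+07 rad/s
X_L = ωL = 1060 Ω
X_C = 1/(ωC) = 155 Ω
Net reactance X = X_L − X_C = 901 Ω
Z = 970 + j901 Ω
|Z| = √(970² + 901²) = 1320 Ω
I = V/|Z| = 140/1320 = 106 mA

106 mA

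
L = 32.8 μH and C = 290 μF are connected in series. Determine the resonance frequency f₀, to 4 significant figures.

ω₀ = 1/√(LC) = 1/√(3.28e-05 × 0.00029) = 10250 rad/s
f₀ = ω₀/(2π) = 1.632 kHz

1.632 kHz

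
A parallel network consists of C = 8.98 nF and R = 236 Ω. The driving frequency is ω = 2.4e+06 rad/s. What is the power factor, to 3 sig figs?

0.193

X_C = 1/(ωC) = 46.4 Ω
Parallel: admittances add. Y = 1/R + jωC
Y = (0.00424 + j0.0216) S
|Y| = 0.0220 S → |Z| = 1/|Y| = 45.5 Ω, ∠Z = −∠Y = -78.9°
cos φ = cos(-78.9°) = 0.193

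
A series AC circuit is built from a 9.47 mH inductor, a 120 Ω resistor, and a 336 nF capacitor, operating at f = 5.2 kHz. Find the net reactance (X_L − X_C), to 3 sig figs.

ω = 2πf = 32670 rad/s
X_L = ωL = 309 Ω
X_C = 1/(ωC) = 91.1 Ω
X = 309 − 91.1 = 218 Ω

218 Ω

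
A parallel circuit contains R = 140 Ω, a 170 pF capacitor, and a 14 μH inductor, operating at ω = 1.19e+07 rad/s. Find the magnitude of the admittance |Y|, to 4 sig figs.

X_L = ωL = 166.6 Ω
X_C = 1/(ωC) = 494.3 Ω
Parallel: admittances add. Y = 1/R + 1/(jωL) + jωC
Y = (0.007143 − j0.003979) S
|Y| = 0.008177 S → |Z| = 1/|Y| = 122.3 Ω, ∠Z = −∠Y = 29.12°

8.177 mS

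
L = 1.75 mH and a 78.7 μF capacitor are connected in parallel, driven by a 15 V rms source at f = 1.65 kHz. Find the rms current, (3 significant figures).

11.4 A

ω = 2πf = 10370 rad/s
X_L = ωL = 18.1 Ω
X_C = 1/(ωC) = 1.23 Ω
Parallel: admittances add. Y = 1/(jωL) + jωC
Y = (0 + j0.761) S
|Y| = 0.761 S → |Z| = 1/|Y| = 1.31 Ω, ∠Z = −∠Y = -90.0°
I = V/|Z| = 15/1.31 = 11.4 A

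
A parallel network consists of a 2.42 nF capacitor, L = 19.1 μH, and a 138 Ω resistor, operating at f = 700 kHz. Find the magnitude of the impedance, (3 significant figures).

136 Ω

ω = 2πf = 4.398e+06 rad/s
X_L = ωL = 84.0 Ω
X_C = 1/(ωC) = 94.0 Ω
Parallel: admittances add. Y = 1/R + 1/(jωL) + jωC
Y = (0.00725 − j0.00126) S
|Y| = 0.00736 S → |Z| = 1/|Y| = 136 Ω, ∠Z = −∠Y = 9.87°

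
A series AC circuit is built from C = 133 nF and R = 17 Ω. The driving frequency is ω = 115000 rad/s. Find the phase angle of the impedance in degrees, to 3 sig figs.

-75.4°

X_C = 1/(ωC) = 65.4 Ω
Z = 17.0 − j65.4 Ω
|Z| = √(17.0² + 65.4²) = 67.6 Ω
∠Z = arctan(-65.4/17.0) = -75.4°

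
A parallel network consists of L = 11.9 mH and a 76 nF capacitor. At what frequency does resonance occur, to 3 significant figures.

5.29 kHz

ω₀ = 1/√(LC) = 1/√(0.0119 × 7.6e-08) = 33250 rad/s
f₀ = ω₀/(2π) = 5.29 kHz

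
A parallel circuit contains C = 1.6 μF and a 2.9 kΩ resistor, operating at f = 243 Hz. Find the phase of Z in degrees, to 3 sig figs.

ω = 2πf = 1527 rad/s
X_C = 1/(ωC) = 409 Ω
Parallel: admittances add. Y = 1/R + jωC
Y = (0.000345 + j0.00244) S
|Y| = 0.00247 S → |Z| = 1/|Y| = 405 Ω, ∠Z = −∠Y = -82.0°

-82.0°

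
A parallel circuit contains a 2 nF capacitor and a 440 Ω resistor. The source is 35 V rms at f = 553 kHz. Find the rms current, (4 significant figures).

ω = 2πf = 3.475e+06 rad/s
X_C = 1/(ωC) = 143.9 Ω
Parallel: admittances add. Y = 1/R + jωC
Y = (0.002273 + j0.006949) S
|Y| = 0.007311 S → |Z| = 1/|Y| = 136.8 Ω, ∠Z = −∠Y = -71.89°
I = V/|Z| = 35/136.8 = 255.9 mA

255.9 mA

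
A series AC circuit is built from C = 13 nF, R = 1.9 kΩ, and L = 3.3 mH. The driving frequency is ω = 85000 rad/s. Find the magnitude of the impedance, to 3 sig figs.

2000 Ω

X_L = ωL = 280 Ω
X_C = 1/(ωC) = 905 Ω
Net reactance X = X_L − X_C = -624 Ω
Z = 1900 − j624 Ω
|Z| = √(1900² + 624²) = 2000 Ω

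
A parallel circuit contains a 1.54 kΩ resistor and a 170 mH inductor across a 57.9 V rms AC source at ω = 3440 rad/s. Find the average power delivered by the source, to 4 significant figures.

2.177 W

X_L = ωL = 584.8 Ω
Parallel: admittances add. Y = 1/R + 1/(jωL)
Y = (0.0006494 − j0.001710) S
|Y| = 0.001829 S → |Z| = 1/|Y| = 546.7 Ω, ∠Z = −∠Y = 69.21°
I = V/|Z| = 105.9 mA
P = VI cos φ = 57.9 × 0.1059 × cos(69.21°) = 2.177 W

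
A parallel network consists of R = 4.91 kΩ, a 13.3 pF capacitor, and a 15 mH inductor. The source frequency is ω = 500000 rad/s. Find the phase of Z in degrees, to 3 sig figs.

X_L = ωL = 7500 Ω
X_C = 1/(ωC) = 150000 Ω
Parallel: admittances add. Y = 1/R + 1/(jωL) + jωC
Y = (0.000204 − j0.000127) S
|Y| = 0.000240 S → |Z| = 1/|Y| = 4170 Ω, ∠Z = −∠Y = 31.9°

31.9°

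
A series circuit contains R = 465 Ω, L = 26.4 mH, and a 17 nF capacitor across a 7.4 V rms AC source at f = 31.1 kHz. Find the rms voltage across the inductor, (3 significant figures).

ω = 2πf = 195400 rad/s
X_L = ωL = 5160 Ω
X_C = 1/(ωC) = 301 Ω
Net reactance X = X_L − X_C = 4860 Ω
Z = 465 + j4860 Ω
|Z| = √(465² + 4860²) = 4880 Ω
I = V/|Z| = 1.52 mA
V_L = I·|Z_L| = 0.00152 × 5160 = 7.82 V

7.82 V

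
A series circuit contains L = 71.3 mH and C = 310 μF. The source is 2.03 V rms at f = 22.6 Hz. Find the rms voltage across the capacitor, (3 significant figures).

ω = 2πf = 142.0 rad/s
X_L = ωL = 10.1 Ω
X_C = 1/(ωC) = 22.7 Ω
Net reactance X = X_L − X_C = -12.6 Ω
Z = − j12.6 Ω
|Z| = √(0² + 12.6²) = 12.6 Ω
I = V/|Z| = 161 mA
V_C = I·|Z_C| = 0.161 × 22.7 = 3.66 V

3.66 V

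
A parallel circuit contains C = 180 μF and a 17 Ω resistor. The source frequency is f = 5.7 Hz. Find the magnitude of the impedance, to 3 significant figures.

ω = 2πf = 35.81 rad/s
X_C = 1/(ωC) = 155 Ω
Parallel: admittances add. Y = 1/R + jωC
Y = (0.0588 + j0.00645) S
|Y| = 0.0592 S → |Z| = 1/|Y| = 16.9 Ω, ∠Z = −∠Y = -6.25°

16.9 Ω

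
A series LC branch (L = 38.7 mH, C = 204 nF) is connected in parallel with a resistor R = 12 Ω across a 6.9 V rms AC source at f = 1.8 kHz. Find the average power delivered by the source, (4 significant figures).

ω = 2πf = 11310 rad/s
X_L = ωL = 437.7 Ω
X_C = 1/(ωC) = 433.4 Ω
Branch 1: Z₁ = R = 12.00 Ω
Branch 2 (series LC): Z₂ = j(X_L − X_C) = j4.258 Ω
Parallel: Z = Z₁Z₂/(Z₁+Z₂), |Z| = 4.013 Ω, ∠Z = 70.46°
I = V/|Z| = 1.719 A
P = VI cos φ = 6.9 × 1.719 × cos(70.46°) = 3.968 W

3.968 W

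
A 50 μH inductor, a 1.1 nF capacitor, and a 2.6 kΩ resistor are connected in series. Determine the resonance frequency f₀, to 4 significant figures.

ω₀ = 1/√(LC) = 1/√(5e-05 × 1.1e-09) = 4.264e+06 rad/s
f₀ = ω₀/(2π) = 678.6 kHz

678.6 kHz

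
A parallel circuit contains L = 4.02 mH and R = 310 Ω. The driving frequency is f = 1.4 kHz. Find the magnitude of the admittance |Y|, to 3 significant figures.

28.5 mS

ω = 2πf = 8796 rad/s
X_L = ωL = 35.4 Ω
Parallel: admittances add. Y = 1/R + 1/(jωL)
Y = (0.00323 − j0.0283) S
|Y| = 0.0285 S → |Z| = 1/|Y| = 35.1 Ω, ∠Z = −∠Y = 83.5°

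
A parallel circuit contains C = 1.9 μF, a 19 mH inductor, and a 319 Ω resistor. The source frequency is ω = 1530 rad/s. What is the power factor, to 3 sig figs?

0.0991

X_L = ωL = 29.1 Ω
X_C = 1/(ωC) = 344 Ω
Parallel: admittances add. Y = 1/R + 1/(jωL) + jωC
Y = (0.00313 − j0.0315) S
|Y| = 0.0316 S → |Z| = 1/|Y| = 31.6 Ω, ∠Z = −∠Y = 84.3°
cos φ = cos(84.3°) = 0.0991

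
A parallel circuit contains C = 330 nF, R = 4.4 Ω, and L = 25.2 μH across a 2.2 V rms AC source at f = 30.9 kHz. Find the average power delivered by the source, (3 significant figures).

ω = 2πf = 194200 rad/s
X_L = ωL = 4.89 Ω
X_C = 1/(ωC) = 15.6 Ω
Parallel: admittances add. Y = 1/R + 1/(jωL) + jωC
Y = (0.227 − j0.140) S
|Y| = 0.267 S → |Z| = 1/|Y| = 3.74 Ω, ∠Z = −∠Y = 31.7°
I = V/|Z| = 588 mA
P = VI cos φ = 2.2 × 0.588 × cos(31.7°) = 1.10 W

1.10 W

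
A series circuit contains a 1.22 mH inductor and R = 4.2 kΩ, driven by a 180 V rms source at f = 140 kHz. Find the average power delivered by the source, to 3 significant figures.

7.24 W

ω = 2πf = 879600 rad/s
X_L = ωL = 1070 Ω
Z = 4200 + j1070 Ω
|Z| = √(4200² + 1070²) = 4330 Ω
∠Z = arctan(1070/4200) = 14.3°
I = V/|Z| = 41.5 mA
P = VI cos φ = 180 × 0.0415 × cos(14.3°) = 7.24 W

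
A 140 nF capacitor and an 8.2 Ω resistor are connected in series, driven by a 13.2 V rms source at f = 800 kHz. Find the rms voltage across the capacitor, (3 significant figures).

2.25 V

ω = 2πf = 5.027e+06 rad/s
X_C = 1/(ωC) = 1.42 Ω
Z = 8.20 − j1.42 Ω
|Z| = √(8.20² + 1.42²) = 8.32 Ω
I = V/|Z| = 1.59 A
V_C = I·|Z_C| = 1.59 × 1.42 = 2.25 V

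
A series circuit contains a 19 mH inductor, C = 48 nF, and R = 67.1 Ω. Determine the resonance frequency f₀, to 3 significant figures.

5.27 kHz

ω₀ = 1/√(LC) = 1/√(0.019 × 4.8e-08) = 33110 rad/s
f₀ = ω₀/(2π) = 5.27 kHz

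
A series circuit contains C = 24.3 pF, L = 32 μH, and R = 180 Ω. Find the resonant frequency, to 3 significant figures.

5.71 MHz

ω₀ = 1/√(LC) = 1/√(3.2e-05 × 2.43e-11) = 3.586e+07 rad/s
f₀ = ω₀/(2π) = 5.71 MHz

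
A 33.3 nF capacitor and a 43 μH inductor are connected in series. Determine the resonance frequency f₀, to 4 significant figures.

133.0 kHz

ω₀ = 1/√(LC) = 1/√(4.3e-05 × 3.33e-08) = 835700 rad/s
f₀ = ω₀/(2π) = 133.0 kHz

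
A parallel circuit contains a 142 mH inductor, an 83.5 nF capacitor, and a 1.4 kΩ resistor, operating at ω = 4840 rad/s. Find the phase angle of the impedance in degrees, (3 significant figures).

55.8°

X_L = ωL = 687 Ω
X_C = 1/(ωC) = 2470 Ω
Parallel: admittances add. Y = 1/R + 1/(jωL) + jωC
Y = (0.000714 − j0.00105) S
|Y| = 0.00127 S → |Z| = 1/|Y| = 787 Ω, ∠Z = −∠Y = 55.8°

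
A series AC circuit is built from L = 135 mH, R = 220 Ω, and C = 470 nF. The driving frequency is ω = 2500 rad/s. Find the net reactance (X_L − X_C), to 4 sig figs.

-513.6 Ω

X_L = ωL = 337.5 Ω
X_C = 1/(ωC) = 851.1 Ω
X = 337.5 − 851.1 = -513.6 Ω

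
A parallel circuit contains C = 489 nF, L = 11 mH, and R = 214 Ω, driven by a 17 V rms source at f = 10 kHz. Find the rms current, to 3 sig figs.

504 mA

ω = 2πf = 62830 rad/s
X_L = ωL = 691 Ω
X_C = 1/(ωC) = 32.5 Ω
Parallel: admittances add. Y = 1/R + 1/(jωL) + jωC
Y = (0.00467 + j0.0293) S
|Y| = 0.0296 S → |Z| = 1/|Y| = 33.7 Ω, ∠Z = −∠Y = -80.9°
I = V/|Z| = 17/33.7 = 504 mA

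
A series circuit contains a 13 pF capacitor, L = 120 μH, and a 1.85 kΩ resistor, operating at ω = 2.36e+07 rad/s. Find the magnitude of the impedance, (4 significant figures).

1899 Ω

X_L = ωL = 2832 Ω
X_C = 1/(ωC) = 3259 Ω
Net reactance X = X_L − X_C = -427.5 Ω
Z = 1850 − j427.5 Ω
|Z| = √(1850² + 427.5²) = 1899 Ω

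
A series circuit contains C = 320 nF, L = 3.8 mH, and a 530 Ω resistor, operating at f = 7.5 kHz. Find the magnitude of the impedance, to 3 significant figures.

ω = 2πf = 47120 rad/s
X_L = ωL = 179 Ω
X_C = 1/(ωC) = 66.3 Ω
Net reactance X = X_L − X_C = 113 Ω
Z = 530 + j113 Ω
|Z| = √(530² + 113²) = 542 Ω

542 Ω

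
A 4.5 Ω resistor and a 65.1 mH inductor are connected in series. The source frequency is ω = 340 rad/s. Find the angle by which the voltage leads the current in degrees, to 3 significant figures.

X_L = ωL = 22.1 Ω
Z = 4.50 + j22.1 Ω
|Z| = √(4.50² + 22.1²) = 22.6 Ω
∠Z = arctan(22.1/4.50) = 78.5°

78.5°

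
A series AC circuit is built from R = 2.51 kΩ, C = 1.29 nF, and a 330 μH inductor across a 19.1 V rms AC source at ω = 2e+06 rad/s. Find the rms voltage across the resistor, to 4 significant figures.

18.99 V

X_L = ωL = 660.0 Ω
X_C = 1/(ωC) = 387.6 Ω
Net reactance X = X_L − X_C = 272.4 Ω
Z = 2510 + j272.4 Ω
|Z| = √(2510² + 272.4²) = 2525 Ω
I = V/|Z| = 7.565 mA
V_R = I·|Z_R| = 0.007565 × 2510 = 18.99 V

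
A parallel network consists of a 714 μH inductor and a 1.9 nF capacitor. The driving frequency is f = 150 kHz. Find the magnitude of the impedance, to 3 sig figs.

ω = 2πf = 942500 rad/s
X_L = ωL = 673 Ω
X_C = 1/(ωC) = 558 Ω
Parallel: admittances add. Y = 1/(jωL) + jωC
Y = (0 + j0.000305) S
|Y| = 0.000305 S → |Z| = 1/|Y| = 3280 Ω, ∠Z = −∠Y = -90.0°

3280 Ω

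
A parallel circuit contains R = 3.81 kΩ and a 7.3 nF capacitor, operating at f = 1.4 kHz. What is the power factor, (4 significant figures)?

0.9714

ω = 2πf = 8796 rad/s
X_C = 1/(ωC) = 15570 Ω
Parallel: admittances add. Y = 1/R + jωC
Y = (0.0002625 + j6.421e-05) S
|Y| = 0.0002702 S → |Z| = 1/|Y| = 3701 Ω, ∠Z = −∠Y = -13.75°
cos φ = cos(-13.75°) = 0.9714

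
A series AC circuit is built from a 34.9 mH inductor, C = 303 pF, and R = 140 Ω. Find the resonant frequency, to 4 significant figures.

48.94 kHz

ω₀ = 1/√(LC) = 1/√(0.0349 × 3.03e-10) = 307500 rad/s
f₀ = ω₀/(2π) = 48.94 kHz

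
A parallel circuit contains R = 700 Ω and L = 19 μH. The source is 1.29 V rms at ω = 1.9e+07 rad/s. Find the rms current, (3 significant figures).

X_L = ωL = 361 Ω
Parallel: admittances add. Y = 1/R + 1/(jωL)
Y = (0.00143 − j0.00277) S
|Y| = 0.00312 S → |Z| = 1/|Y| = 321 Ω, ∠Z = −∠Y = 62.7°
I = V/|Z| = 1.29/321 = 4.02 mA

4.02 mA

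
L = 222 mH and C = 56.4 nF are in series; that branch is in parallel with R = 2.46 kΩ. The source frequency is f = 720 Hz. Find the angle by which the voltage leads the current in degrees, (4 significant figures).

ω = 2πf = 4524 rad/s
X_L = ωL = 1004 Ω
X_C = 1/(ωC) = 3919 Ω
Branch 1: Z₁ = R = 2460 Ω
Branch 2 (series LC): Z₂ = j(X_L − X_C) = −j2915 Ω
Parallel: Z = Z₁Z₂/(Z₁+Z₂), |Z| = 1880 Ω, ∠Z = -40.16°

-40.16°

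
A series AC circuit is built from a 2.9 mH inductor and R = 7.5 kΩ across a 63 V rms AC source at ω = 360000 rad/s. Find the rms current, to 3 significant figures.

8.32 mA

X_L = ωL = 1040 Ω
Z = 7500 + j1040 Ω
|Z| = √(7500² + 1040²) = 7570 Ω
I = V/|Z| = 63/7570 = 8.32 mA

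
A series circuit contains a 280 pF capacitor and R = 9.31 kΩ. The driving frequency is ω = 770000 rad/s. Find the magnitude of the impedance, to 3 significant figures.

X_C = 1/(ωC) = 4640 Ω
Z = 9310 − j4640 Ω
|Z| = √(9310² + 4640²) = 10400 Ω

10400 Ω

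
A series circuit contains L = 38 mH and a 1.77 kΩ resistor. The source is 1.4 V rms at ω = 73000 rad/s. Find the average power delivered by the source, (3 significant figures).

320 μW

X_L = ωL = 2770 Ω
Z = 1770 + j2770 Ω
|Z| = √(1770² + 2770²) = 3290 Ω
∠Z = arctan(2770/1770) = 57.5°
I = V/|Z| = 425 μA
P = VI cos φ = 1.4 × 0.000425 × cos(57.5°) = 320 μW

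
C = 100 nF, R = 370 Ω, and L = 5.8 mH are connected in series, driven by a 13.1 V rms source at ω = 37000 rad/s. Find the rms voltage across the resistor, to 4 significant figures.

12.95 V

X_L = ωL = 214.6 Ω
X_C = 1/(ωC) = 270.3 Ω
Net reactance X = X_L − X_C = -55.67 Ω
Z = 370.0 − j55.67 Ω
|Z| = √(370.0² + 55.67²) = 374.2 Ω
I = V/|Z| = 35.01 mA
V_R = I·|Z_R| = 0.03501 × 370.0 = 12.95 V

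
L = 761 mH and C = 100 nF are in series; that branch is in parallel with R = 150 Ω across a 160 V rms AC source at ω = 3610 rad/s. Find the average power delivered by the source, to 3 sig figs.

X_L = ωL = 2750 Ω
X_C = 1/(ωC) = 2770 Ω
Branch 1: Z₁ = R = 150 Ω
Branch 2 (series LC): Z₂ = j(X_L − X_C) = −j22.9 Ω
Parallel: Z = Z₁Z₂/(Z₁+Z₂), |Z| = 22.6 Ω, ∠Z = -81.3°
I = V/|Z| = 7.08 A
P = VI cos φ = 160 × 7.08 × cos(-81.3°) = 171 W

171 W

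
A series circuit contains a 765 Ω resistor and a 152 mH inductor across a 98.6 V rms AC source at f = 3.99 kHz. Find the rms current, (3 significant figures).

ω = 2πf = 25070 rad/s
X_L = ωL = 3810 Ω
Z = 765 + j3810 Ω
|Z| = √(765² + 3810²) = 3890 Ω
I = V/|Z| = 98.6/3890 = 25.4 mA

25.4 mA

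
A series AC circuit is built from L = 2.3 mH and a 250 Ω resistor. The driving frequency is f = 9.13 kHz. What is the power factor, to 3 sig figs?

ω = 2πf = 57370 rad/s
X_L = ωL = 132 Ω
Z = 250 + j132 Ω
|Z| = √(250² + 132²) = 283 Ω
∠Z = arctan(132/250) = 27.8°
cos φ = cos(27.8°) = 0.884

0.884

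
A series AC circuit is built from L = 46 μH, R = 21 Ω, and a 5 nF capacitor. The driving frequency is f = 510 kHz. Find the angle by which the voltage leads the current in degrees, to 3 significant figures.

76.1°

ω = 2πf = 3.204e+06 rad/s
X_L = ωL = 147 Ω
X_C = 1/(ωC) = 62.4 Ω
Net reactance X = X_L − X_C = 85.0 Ω
Z = 21.0 + j85.0 Ω
|Z| = √(21.0² + 85.0²) = 87.5 Ω
∠Z = arctan(85.0/21.0) = 76.1°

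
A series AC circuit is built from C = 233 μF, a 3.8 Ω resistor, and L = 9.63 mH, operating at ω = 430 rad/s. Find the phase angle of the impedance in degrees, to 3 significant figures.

-56.9°

X_L = ωL = 4.14 Ω
X_C = 1/(ωC) = 9.98 Ω
Net reactance X = X_L − X_C = -5.84 Ω
Z = 3.80 − j5.84 Ω
|Z| = √(3.80² + 5.84²) = 6.97 Ω
∠Z = arctan(-5.84/3.80) = -56.9°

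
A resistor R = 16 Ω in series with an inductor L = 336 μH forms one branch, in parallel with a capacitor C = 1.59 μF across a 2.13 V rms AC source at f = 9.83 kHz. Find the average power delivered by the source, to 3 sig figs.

106 mW

ω = 2πf = 61760 rad/s
X_L = ωL = 20.8 Ω
X_C = 1/(ωC) = 10.2 Ω
Branch 1 (R+jX_L): Z₁ = 16.0 + j20.8 Ω, |Z₁| = 26.2 Ω
Branch 2 (−jX_C): Z₂ = −j10.2 Ω
Parallel: Z = Z₁Z₂/(Z₁+Z₂), |Z| = 13.9 Ω, ∠Z = -71.1°
I = V/|Z| = 153 mA
P = VI cos φ = 2.13 × 0.153 × cos(-71.1°) = 106 mW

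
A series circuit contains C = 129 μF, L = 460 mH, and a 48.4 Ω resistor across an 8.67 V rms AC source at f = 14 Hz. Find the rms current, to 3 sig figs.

ω = 2πf = 87.96 rad/s
X_L = ωL = 40.5 Ω
X_C = 1/(ωC) = 88.1 Ω
Net reactance X = X_L − X_C = -47.7 Ω
Z = 48.4 − j47.7 Ω
|Z| = √(48.4² + 47.7²) = 67.9 Ω
I = V/|Z| = 8.67/67.9 = 128 mA

128 mA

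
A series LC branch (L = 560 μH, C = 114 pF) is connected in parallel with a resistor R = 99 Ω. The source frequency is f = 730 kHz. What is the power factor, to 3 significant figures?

ω = 2πf = 4.587e+06 rad/s
X_L = ωL = 2570 Ω
X_C = 1/(ωC) = 1910 Ω
Branch 1: Z₁ = R = 99.0 Ω
Branch 2 (series LC): Z₂ = j(X_L − X_C) = j656 Ω
Parallel: Z = Z₁Z₂/(Z₁+Z₂), |Z| = 97.9 Ω, ∠Z = 8.58°
cos φ = cos(8.58°) = 0.989

0.989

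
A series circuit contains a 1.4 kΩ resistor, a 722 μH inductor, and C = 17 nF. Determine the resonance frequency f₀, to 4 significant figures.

ω₀ = 1/√(LC) = 1/√(0.000722 × 1.7e-08) = 285400 rad/s
f₀ = ω₀/(2π) = 45.43 kHz

45.43 kHz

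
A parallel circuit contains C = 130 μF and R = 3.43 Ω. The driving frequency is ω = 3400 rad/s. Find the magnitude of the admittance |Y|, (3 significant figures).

529 mS

X_C = 1/(ωC) = 2.26 Ω
Parallel: admittances add. Y = 1/R + jωC
Y = (0.292 + j0.442) S
|Y| = 0.529 S → |Z| = 1/|Y| = 1.89 Ω, ∠Z = −∠Y = -56.6°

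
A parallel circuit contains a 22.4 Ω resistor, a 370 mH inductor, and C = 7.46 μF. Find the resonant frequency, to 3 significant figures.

95.8 Hz

ω₀ = 1/√(LC) = 1/√(0.37 × 7.46e-06) = 601.9 rad/s
f₀ = ω₀/(2π) = 95.8 Hz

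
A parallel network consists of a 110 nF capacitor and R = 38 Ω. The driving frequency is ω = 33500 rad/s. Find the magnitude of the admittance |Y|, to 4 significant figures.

26.57 mS

X_C = 1/(ωC) = 271.4 Ω
Parallel: admittances add. Y = 1/R + jωC
Y = (0.02632 + j0.003685) S
|Y| = 0.02657 S → |Z| = 1/|Y| = 37.63 Ω, ∠Z = −∠Y = -7.971°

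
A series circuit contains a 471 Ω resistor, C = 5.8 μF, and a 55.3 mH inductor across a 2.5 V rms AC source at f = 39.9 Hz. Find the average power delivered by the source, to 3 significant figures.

ω = 2πf = 250.7 rad/s
X_L = ωL = 13.9 Ω
X_C = 1/(ωC) = 688 Ω
Net reactance X = X_L − X_C = -674 Ω
Z = 471 − j674 Ω
|Z| = √(471² + 674²) = 822 Ω
∠Z = arctan(-674/471) = -55.0°
I = V/|Z| = 3.04 mA
P = VI cos φ = 2.5 × 0.00304 × cos(-55.0°) = 4.36 mW

4.36 mW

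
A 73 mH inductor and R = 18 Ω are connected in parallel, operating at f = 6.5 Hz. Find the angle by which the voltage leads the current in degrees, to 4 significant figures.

80.60°

ω = 2πf = 40.84 rad/s
X_L = ωL = 2.981 Ω
Parallel: admittances add. Y = 1/R + 1/(jωL)
Y = (0.05556 − j0.3354) S
|Y| = 0.3400 S → |Z| = 1/|Y| = 2.941 Ω, ∠Z = −∠Y = 80.60°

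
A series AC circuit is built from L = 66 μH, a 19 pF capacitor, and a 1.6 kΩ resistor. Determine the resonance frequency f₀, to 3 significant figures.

4.49 MHz

ω₀ = 1/√(LC) = 1/√(6.6e-05 × 1.9e-11) = 2.824e+07 rad/s
f₀ = ω₀/(2π) = 4.49 MHz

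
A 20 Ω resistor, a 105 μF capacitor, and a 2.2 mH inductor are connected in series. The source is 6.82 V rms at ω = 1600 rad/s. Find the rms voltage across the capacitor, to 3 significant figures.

2.01 V

X_L = ωL = 3.52 Ω
X_C = 1/(ωC) = 5.95 Ω
Net reactance X = X_L − X_C = -2.43 Ω
Z = 20.0 − j2.43 Ω
|Z| = √(20.0² + 2.43²) = 20.1 Ω
I = V/|Z| = 339 mA
V_C = I·|Z_C| = 0.339 × 5.95 = 2.01 V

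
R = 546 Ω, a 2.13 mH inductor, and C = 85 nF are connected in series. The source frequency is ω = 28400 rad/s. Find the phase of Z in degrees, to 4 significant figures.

X_L = ωL = 60.49 Ω
X_C = 1/(ωC) = 414.3 Ω
Net reactance X = X_L − X_C = -353.8 Ω
Z = 546.0 − j353.8 Ω
|Z| = √(546.0² + 353.8²) = 650.6 Ω
∠Z = arctan(-353.8/546.0) = -32.94°

-32.94°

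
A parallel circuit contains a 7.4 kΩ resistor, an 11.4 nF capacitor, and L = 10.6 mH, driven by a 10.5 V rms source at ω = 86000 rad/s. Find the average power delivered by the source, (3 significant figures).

X_L = ωL = 912 Ω
X_C = 1/(ωC) = 1020 Ω
Parallel: admittances add. Y = 1/R + 1/(jωL) + jωC
Y = (0.000135 − j0.000117) S
|Y| = 0.000178 S → |Z| = 1/|Y| = 5600 Ω, ∠Z = −∠Y = 40.8°
I = V/|Z| = 1.87 mA
P = VI cos φ = 10.5 × 0.00187 × cos(40.8°) = 14.9 mW

14.9 mW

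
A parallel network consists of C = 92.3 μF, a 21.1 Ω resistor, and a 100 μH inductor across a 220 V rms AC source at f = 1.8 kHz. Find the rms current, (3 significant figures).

ω = 2πf = 11310 rad/s
X_L = ωL = 1.13 Ω
X_C = 1/(ωC) = 0.958 Ω
Parallel: admittances add. Y = 1/R + 1/(jωL) + jωC
Y = (0.0474 + j0.160) S
|Y| = 0.167 S → |Z| = 1/|Y| = 6.00 Ω, ∠Z = −∠Y = -73.5°
I = V/|Z| = 220/6.00 = 36.6 A

36.6 A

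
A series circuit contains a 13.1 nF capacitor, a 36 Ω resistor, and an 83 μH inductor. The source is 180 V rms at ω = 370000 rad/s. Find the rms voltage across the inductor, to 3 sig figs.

30.8 V

X_L = ωL = 30.7 Ω
X_C = 1/(ωC) = 206 Ω
Net reactance X = X_L − X_C = -176 Ω
Z = 36.0 − j176 Ω
|Z| = √(36.0² + 176²) = 179 Ω
I = V/|Z| = 1.00 A
V_L = I·|Z_L| = 1.00 × 30.7 = 30.8 V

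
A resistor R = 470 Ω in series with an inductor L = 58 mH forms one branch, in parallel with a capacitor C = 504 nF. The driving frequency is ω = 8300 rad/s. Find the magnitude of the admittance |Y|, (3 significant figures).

X_L = ωL = 481 Ω
X_C = 1/(ωC) = 239 Ω
Branch 1 (R+jX_L): Z₁ = 470 + j481 Ω, |Z₁| = 673 Ω
Branch 2 (−jX_C): Z₂ = −j239 Ω
Parallel: Z = Z₁Z₂/(Z₁+Z₂), |Z| = 304 Ω, ∠Z = -71.6°
|Y| = 1/|Z| = 3.29 mS

3.29 mS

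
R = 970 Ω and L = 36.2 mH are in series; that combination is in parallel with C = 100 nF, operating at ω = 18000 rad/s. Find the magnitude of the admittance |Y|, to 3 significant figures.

X_L = ωL = 652 Ω
X_C = 1/(ωC) = 556 Ω
Branch 1 (R+jX_L): Z₁ = 970 + j652 Ω, |Z₁| = 1170 Ω
Branch 2 (−jX_C): Z₂ = −j556 Ω
Parallel: Z = Z₁Z₂/(Z₁+Z₂), |Z| = 666 Ω, ∠Z = -61.8°
|Y| = 1/|Z| = 1.50 mS

1.50 mS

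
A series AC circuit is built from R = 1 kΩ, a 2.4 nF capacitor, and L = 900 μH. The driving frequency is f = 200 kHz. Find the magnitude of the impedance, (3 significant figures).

1280 Ω

ω = 2πf = 1.257e+06 rad/s
X_L = ωL = 1130 Ω
X_C = 1/(ωC) = 332 Ω
Net reactance X = X_L − X_C = 799 Ω
Z = 1000 + j799 Ω
|Z| = √(1000² + 799²) = 1280 Ω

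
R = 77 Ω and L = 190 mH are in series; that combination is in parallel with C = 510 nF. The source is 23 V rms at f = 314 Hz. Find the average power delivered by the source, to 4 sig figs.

ω = 2πf = 1973 rad/s
X_L = ωL = 374.9 Ω
X_C = 1/(ωC) = 993.8 Ω
Branch 1 (R+jX_L): Z₁ = 77.00 + j374.9 Ω, |Z₁| = 382.7 Ω
Branch 2 (−jX_C): Z₂ = −j993.8 Ω
Parallel: Z = Z₁Z₂/(Z₁+Z₂), |Z| = 609.7 Ω, ∠Z = 71.30°
I = V/|Z| = 37.72 mA
P = VI cos φ = 23 × 0.03772 × cos(71.30°) = 278.1 mW

278.1 mW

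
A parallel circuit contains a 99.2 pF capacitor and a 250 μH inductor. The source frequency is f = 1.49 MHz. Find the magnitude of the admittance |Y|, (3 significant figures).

ω = 2πf = 9.362e+06 rad/s
X_L = ωL = 2340 Ω
X_C = 1/(ωC) = 1080 Ω
Parallel: admittances add. Y = 1/(jωL) + jωC
Y = (0 + j0.000501) S
|Y| = 0.000501 S → |Z| = 1/|Y| = 1990 Ω, ∠Z = −∠Y = -90.0°

501 μS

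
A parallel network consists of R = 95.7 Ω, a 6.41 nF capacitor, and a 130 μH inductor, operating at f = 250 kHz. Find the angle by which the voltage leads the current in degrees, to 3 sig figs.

ω = 2πf = 1.571e+06 rad/s
X_L = ωL = 204 Ω
X_C = 1/(ωC) = 99.3 Ω
Parallel: admittances add. Y = 1/R + 1/(jωL) + jωC
Y = (0.0104 + j0.00517) S
|Y| = 0.0117 S → |Z| = 1/|Y| = 85.8 Ω, ∠Z = −∠Y = -26.3°

-26.3°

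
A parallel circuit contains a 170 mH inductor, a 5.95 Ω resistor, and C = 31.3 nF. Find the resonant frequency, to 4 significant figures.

ω₀ = 1/√(LC) = 1/√(0.17 × 3.13e-08) = 13710 rad/s
f₀ = ω₀/(2π) = 2.182 kHz

2.182 kHz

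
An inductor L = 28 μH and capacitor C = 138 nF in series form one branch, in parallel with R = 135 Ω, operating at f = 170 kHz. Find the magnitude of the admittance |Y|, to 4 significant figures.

43.88 mS

ω = 2πf = 1.068e+06 rad/s
X_L = ωL = 29.91 Ω
X_C = 1/(ωC) = 6.784 Ω
Branch 1: Z₁ = R = 135.0 Ω
Branch 2 (series LC): Z₂ = j(X_L − X_C) = j23.12 Ω
Parallel: Z = Z₁Z₂/(Z₁+Z₂), |Z| = 22.79 Ω, ∠Z = 80.28°
|Y| = 1/|Z| = 43.88 mS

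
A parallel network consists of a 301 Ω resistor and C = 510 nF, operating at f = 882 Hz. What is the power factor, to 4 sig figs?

ω = 2πf = 5542 rad/s
X_C = 1/(ωC) = 353.8 Ω
Parallel: admittances add. Y = 1/R + jωC
Y = (0.003322 + j0.002826) S
|Y| = 0.004362 S → |Z| = 1/|Y| = 229.3 Ω, ∠Z = −∠Y = -40.39°
cos φ = cos(-40.39°) = 0.7617

0.7617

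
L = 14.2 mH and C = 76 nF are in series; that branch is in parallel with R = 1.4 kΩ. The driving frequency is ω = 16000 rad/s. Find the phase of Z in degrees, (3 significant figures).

X_L = ωL = 227 Ω
X_C = 1/(ωC) = 822 Ω
Branch 1: Z₁ = R = 1400 Ω
Branch 2 (series LC): Z₂ = j(X_L − X_C) = −j595 Ω
Parallel: Z = Z₁Z₂/(Z₁+Z₂), |Z| = 548 Ω, ∠Z = -67.0°

-67.0°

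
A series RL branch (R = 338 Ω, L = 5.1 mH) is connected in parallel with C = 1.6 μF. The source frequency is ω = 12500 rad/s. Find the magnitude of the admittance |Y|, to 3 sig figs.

X_L = ωL = 63.8 Ω
X_C = 1/(ωC) = 50.0 Ω
Branch 1 (R+jX_L): Z₁ = 338 + j63.8 Ω, |Z₁| = 344 Ω
Branch 2 (−jX_C): Z₂ = −j50.0 Ω
Parallel: Z = Z₁Z₂/(Z₁+Z₂), |Z| = 50.8 Ω, ∠Z = -81.6°
|Y| = 1/|Z| = 19.7 mS

19.7 mS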